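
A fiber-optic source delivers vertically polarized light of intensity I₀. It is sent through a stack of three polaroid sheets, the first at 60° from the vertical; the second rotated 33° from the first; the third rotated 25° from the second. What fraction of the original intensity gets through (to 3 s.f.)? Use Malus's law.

By Malus's law, I₁ = I₀ cos²(60° − 0°) = I₀ cos²(60°) = 0.25 I₀.
I₂ = I₁ cos²(33°) = 0.25 · 0.7034 I₀ = 0.1758 I₀.
I₃ = I₂ cos²(25°) = 0.1758 · 0.8214 I₀ = 0.1444 I₀.
Transmitted fraction = 0.1444.

≈ 0.144 I₀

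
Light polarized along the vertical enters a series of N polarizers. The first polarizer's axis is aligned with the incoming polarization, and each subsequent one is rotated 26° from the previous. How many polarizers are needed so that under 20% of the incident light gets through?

N = 9

First polarizer is aligned with the polarization: full transmission.
Each further stage multiplies by cos²(26°) = 0.8078.
After N polarizers: T = 0.8078^(N−1). Require T < 0.20 ⇒ N−1 > ln(0.20)/ln(0.8078) = 7.54, so N−1 ≥ 8 and N = 9.
Check: N=9 gives T = 0.1814 < 0.20; N=8 gives T = 0.2245.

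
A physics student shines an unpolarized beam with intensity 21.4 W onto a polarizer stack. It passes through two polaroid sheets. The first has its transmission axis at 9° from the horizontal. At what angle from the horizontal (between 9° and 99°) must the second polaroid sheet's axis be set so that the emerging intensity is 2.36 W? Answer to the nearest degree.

Unpolarized light through the first polarizer → I₁ = ½ I₀, now polarized at 9°.
Target fraction: 2.36 / 21.4 W = 0.1103 of I₀.
Need I₂/I₀ = 0.1103, so cos²(θ − 9°) = 0.1103 / 0.5 = 0.2206.
θ − 9° = arccos(√0.2206) = 62.0°, giving θ ≈ 9 + 62.0 = 71.0°.

θ ≈ 71°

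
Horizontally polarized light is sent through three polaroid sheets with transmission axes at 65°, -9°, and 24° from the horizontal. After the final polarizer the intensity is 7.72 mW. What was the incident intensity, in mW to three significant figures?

I₀ ≈ 809 mW

I₁ = I₀ cos²(65° − 0°) = I₀ cos²(65°) = 0.1786 I₀.
I₂ = I₁ cos²(-9° − 65°) = 0.1786 I₀ · cos²(74°) = 0.01357 I₀.
I₃ = I₂ cos²(24° + 9°) = 0.01357 I₀ · cos²(33°) = 0.009545 I₀.
So 7.72 mW = 0.009545 I₀, giving I₀ = 7.72/0.009545 = 808.8 mW.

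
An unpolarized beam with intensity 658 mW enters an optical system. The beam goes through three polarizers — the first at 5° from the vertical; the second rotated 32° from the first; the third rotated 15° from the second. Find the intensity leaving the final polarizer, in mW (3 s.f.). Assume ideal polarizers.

Unpolarized light through the first polarizer → I₁ = 658 mW/2 = 329 mW, polarized at 5°.
I₂ = I₁ · cos²(32°) = 329 · 0.7192 = 236.6 mW.
I₃ = I₂ · cos²(15°) = 236.6 · 0.933 = 220.8 mW.

I ≈ 221 mW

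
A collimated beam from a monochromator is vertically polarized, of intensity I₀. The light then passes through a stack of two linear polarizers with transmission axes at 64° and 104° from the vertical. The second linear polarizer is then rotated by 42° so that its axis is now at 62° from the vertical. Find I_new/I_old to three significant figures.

I_new/I_old ≈ 1.70

Before rotation:
I₁ = I₀ cos²(64° − 0°) = I₀ cos²(64°) = 0.1922 I₀.
I₂ = I₁ cos²(104° − 64°) = 0.1922 I₀ · cos²(40°) = 0.1128 I₀.
After rotation:
I₁ = I₀ cos²(64° − 0°) = I₀ cos²(64°) = 0.1922 I₀.
I₂ = I₁ cos²(62° − 64°) = 0.1922 I₀ · cos²(2°) = 0.1919 I₀.
Ratio = 0.1919 / 0.1128 = 1.702.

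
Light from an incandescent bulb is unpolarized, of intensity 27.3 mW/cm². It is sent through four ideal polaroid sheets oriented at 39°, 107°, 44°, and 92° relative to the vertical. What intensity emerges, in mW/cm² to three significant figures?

I ≈ 0.177 mW/cm²

Unpolarized light through the first polarizer → I₁ = 27.3 mW/cm²/2 = 13.65 mW/cm², polarized at 39°.
I₂ = I₁ · cos²(68°) = 13.65 · 0.1403 = 1.916 mW/cm².
I₃ = I₂ · cos²(63°) = 1.916 · 0.2061 = 0.3948 mW/cm².
I₄ = I₃ · cos²(48°) = 0.3948 · 0.4477 = 0.1768 mW/cm².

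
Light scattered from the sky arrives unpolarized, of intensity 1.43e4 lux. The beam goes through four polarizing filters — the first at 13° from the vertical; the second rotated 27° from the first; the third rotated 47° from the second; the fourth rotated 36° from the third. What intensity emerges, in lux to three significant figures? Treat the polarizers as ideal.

I ≈ 1730 lux

Unpolarized light through the first polarizer → I₁ = 1.43e4 lux/2 = 7150 lux, polarized at 13°.
I₂ = I₁ · cos²(27°) = 7150 · 0.7939 = 5676 lux.
I₃ = I₂ · cos²(47°) = 5676 · 0.4651 = 2640 lux.
I₄ = I₃ · cos²(36°) = 2640 · 0.6545 = 1728 lux.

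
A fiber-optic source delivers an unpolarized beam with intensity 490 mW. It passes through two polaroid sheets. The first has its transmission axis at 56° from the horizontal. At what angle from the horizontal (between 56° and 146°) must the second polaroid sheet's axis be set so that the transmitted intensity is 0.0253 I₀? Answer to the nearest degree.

θ ≈ 133°

Unpolarized light through the first polarizer → I₁ = ½ I₀, now polarized at 56°.
Need I₂/I₀ = 0.0253, so cos²(θ − 56°) = 0.0253 / 0.5 = 0.0506.
θ − 56° = arccos(√0.0506) = 77.0°, giving θ ≈ 56 + 77.0 = 133.0°.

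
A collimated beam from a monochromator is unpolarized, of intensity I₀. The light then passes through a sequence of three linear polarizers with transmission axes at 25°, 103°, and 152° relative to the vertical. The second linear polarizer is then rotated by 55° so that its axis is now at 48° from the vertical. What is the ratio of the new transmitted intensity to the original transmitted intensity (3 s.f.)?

I_new/I_old ≈ 2.67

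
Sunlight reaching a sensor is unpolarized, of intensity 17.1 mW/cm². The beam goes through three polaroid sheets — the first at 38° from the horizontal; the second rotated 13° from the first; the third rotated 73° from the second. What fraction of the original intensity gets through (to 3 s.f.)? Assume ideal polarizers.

I/I₀ ≈ 0.0406

Unpolarized light through the first polarizer → I₁ = 17.1 mW/cm²/2 = 8.55 mW/cm², polarized at 38°.
I₂ = I₁ · cos²(13°) = 8.55 · 0.9494 = 8.117 mW/cm².
I₃ = I₂ · cos²(73°) = 8.117 · 0.08548 = 0.6939 mW/cm².
Transmitted fraction = 0.04058.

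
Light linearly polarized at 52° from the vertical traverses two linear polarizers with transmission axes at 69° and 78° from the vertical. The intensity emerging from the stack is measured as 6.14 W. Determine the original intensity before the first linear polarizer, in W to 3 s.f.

I₀ ≈ 6.88 W

I₁ = I₀ cos²(69° − 52°) = I₀ cos²(17°) = 0.9145 I₀.
I₂ = I₁ cos²(78° − 69°) = 0.9145 I₀ · cos²(9°) = 0.8921 I₀.
So 6.14 W = 0.8921 I₀, giving I₀ = 6.14/0.8921 = 6.882 W.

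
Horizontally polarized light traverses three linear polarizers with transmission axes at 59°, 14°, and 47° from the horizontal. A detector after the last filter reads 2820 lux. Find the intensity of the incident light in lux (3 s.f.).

By Malus's law, I₁ = I₀ cos²(59° − 0°) = I₀ cos²(59°) = 0.2653 I₀.
I₂ = I₁ cos²(14° − 59°) = 0.2653 I₀ · cos²(45°) = 0.1326 I₀.
I₃ = I₂ cos²(47° − 14°) = 0.1326 I₀ · cos²(33°) = 0.09329 I₀.
So 2820 lux = 0.09329 I₀, giving I₀ = 2820/0.09329 = 3.023e+04 lux.

I₀ ≈ 3.02e4 lux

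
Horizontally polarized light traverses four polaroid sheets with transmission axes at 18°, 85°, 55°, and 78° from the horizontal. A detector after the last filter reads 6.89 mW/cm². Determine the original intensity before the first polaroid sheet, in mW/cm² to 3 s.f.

By Malus's law, I₁ = I₀ cos²(18° − 0°) = I₀ cos²(18°) = 0.9045 I₀.
I₂ = I₁ cos²(85° − 18°) = 0.9045 I₀ · cos²(67°) = 0.1381 I₀.
I₃ = I₂ cos²(55° − 85°) = 0.1381 I₀ · cos²(30°) = 0.1036 I₀.
I₄ = I₃ cos²(78° − 55°) = 0.1036 I₀ · cos²(23°) = 0.08776 I₀.
So 6.89 mW/cm² = 0.08776 I₀, giving I₀ = 6.89/0.08776 = 78.51 mW/cm².

I₀ ≈ 78.5 mW/cm²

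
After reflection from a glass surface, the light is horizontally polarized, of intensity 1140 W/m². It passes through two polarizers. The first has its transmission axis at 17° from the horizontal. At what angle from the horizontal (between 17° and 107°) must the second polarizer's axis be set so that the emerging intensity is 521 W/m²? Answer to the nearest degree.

I₁ = I₀ cos²(17° − 0°) = I₀ cos²(17°) = 0.9145 I₀.
Target fraction: 521 / 1140 W/m² = 0.457 of I₀.
Need I₂/I₀ = 0.457, so cos²(θ − 17°) = 0.457 / 0.9145 = 0.4997.
θ − 17° = arccos(√0.4997) = 45.0°, giving θ ≈ 17 + 45.0 = 62.0°.

θ ≈ 62°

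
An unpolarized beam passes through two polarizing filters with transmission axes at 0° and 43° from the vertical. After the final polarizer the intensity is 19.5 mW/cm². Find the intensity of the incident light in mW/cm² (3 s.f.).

Unpolarized light through the first polarizer → I₁ = ½ I₀, now polarized at 0°.
I₂ = I₁ cos²(43° − 0°) = 0.5 I₀ · cos²(43°) = 0.2674 I₀.
So 19.5 mW/cm² = 0.2674 I₀, giving I₀ = 19.5/0.2674 = 72.91 mW/cm².

I₀ ≈ 72.9 mW/cm²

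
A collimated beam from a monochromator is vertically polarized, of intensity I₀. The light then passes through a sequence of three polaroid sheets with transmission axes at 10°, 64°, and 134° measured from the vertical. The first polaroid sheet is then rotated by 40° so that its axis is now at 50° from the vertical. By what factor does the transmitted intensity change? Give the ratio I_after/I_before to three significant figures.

I_new/I_old ≈ 1.16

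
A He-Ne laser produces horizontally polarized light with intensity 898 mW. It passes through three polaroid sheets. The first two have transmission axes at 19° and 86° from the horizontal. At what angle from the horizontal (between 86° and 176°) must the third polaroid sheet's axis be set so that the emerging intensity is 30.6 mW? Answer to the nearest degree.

By Malus's law, I₁ = I₀ cos²(19° − 0°) = I₀ cos²(19°) = 0.894 I₀.
I₂ = I₁ cos²(86° − 19°) = 0.894 I₀ · cos²(67°) = 0.1365 I₀.
Target fraction: 30.6 / 898 mW = 0.03408 of I₀.
Need I₃/I₀ = 0.03408, so cos²(θ − 86°) = 0.03408 / 0.1365 = 0.2497.
θ − 86° = arccos(√0.2497) = 60.0°, giving θ ≈ 86 + 60.0 = 146.0°.

θ ≈ 146°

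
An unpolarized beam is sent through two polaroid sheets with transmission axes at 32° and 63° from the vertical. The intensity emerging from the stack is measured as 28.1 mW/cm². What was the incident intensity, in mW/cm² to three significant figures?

Unpolarized light through the first polarizer → I₁ = ½ I₀, now polarized at 32°.
I₂ = I₁ cos²(63° − 32°) = 0.5 I₀ · cos²(31°) = 0.3674 I₀.
So 28.1 mW/cm² = 0.3674 I₀, giving I₀ = 28.1/0.3674 = 76.49 mW/cm².

I₀ ≈ 76.5 mW/cm²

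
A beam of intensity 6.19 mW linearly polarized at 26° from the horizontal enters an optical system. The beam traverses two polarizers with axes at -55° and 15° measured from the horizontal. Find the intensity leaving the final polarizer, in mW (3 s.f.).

I ≈ 0.0177 mW

I₁ = 6.19 mW · cos²(81°) = 0.1515 mW.
I₂ = I₁ · cos²(70°) = 0.1515 · 0.117 = 0.01772 mW.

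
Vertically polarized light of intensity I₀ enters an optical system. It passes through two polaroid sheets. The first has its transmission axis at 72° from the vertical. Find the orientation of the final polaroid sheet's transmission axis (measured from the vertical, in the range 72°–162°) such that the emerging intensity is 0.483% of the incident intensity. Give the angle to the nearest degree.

θ ≈ 149°

By Malus's law, I₁ = I₀ cos²(72° − 0°) = I₀ cos²(72°) = 0.09549 I₀.
Need I₂/I₀ = 0.00483, so cos²(θ − 72°) = 0.00483 / 0.09549 = 0.05058.
θ − 72° = arccos(√0.05058) = 77.0°, giving θ ≈ 72 + 77.0 = 149.0°.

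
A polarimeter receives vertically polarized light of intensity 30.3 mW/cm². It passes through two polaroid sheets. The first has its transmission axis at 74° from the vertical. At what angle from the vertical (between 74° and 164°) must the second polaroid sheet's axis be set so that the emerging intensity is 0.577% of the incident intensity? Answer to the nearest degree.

θ ≈ 148°

By Malus's law, I₁ = I₀ cos²(74° − 0°) = I₀ cos²(74°) = 0.07598 I₀.
Need I₂/I₀ = 0.00577, so cos²(θ − 74°) = 0.00577 / 0.07598 = 0.07595.
θ − 74° = arccos(√0.07595) = 74.0°, giving θ ≈ 74 + 74.0 = 148.0°.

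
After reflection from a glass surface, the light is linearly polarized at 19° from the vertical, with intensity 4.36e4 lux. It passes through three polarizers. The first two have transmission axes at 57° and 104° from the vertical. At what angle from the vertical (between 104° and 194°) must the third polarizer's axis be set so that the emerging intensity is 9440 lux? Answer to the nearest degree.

θ ≈ 134°

I₁ = I₀ cos²(57° − 19°) = I₀ cos²(38°) = 0.621 I₀.
I₂ = I₁ cos²(104° − 57°) = 0.621 I₀ · cos²(47°) = 0.2888 I₀.
Target fraction: 9440 / 4.36e4 lux = 0.2165 of I₀.
Need I₃/I₀ = 0.2165, so cos²(θ − 104°) = 0.2165 / 0.2888 = 0.7496.
θ − 104° = arccos(√0.7496) = 30.0°, giving θ ≈ 104 + 30.0 = 134.0°.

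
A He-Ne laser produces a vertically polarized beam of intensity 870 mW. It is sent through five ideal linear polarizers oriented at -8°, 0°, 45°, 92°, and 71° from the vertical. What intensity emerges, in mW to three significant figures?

I ≈ 170 mW

I₁ = 870 mW · cos²(8°) = 853.1 mW.
I₂ = I₁ · cos²(8°) = 853.1 · 0.9806 = 836.6 mW.
I₃ = I₂ · cos²(45°) = 836.6 · 0.5 = 418.3 mW.
I₄ = I₃ · cos²(47°) = 418.3 · 0.4651 = 194.6 mW.
I₅ = I₄ · cos²(21°) = 194.6 · 0.8716 = 169.6 mW.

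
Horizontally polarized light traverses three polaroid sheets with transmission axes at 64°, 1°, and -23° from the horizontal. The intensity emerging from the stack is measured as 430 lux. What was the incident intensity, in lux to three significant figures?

I₀ ≈ 1.30e4 lux

I₁ = I₀ cos²(64° − 0°) = I₀ cos²(64°) = 0.1922 I₀.
I₂ = I₁ cos²(1° − 64°) = 0.1922 I₀ · cos²(63°) = 0.03961 I₀.
I₃ = I₂ cos²(-23° − 1°) = 0.03961 I₀ · cos²(24°) = 0.03306 I₀.
So 430 lux = 0.03306 I₀, giving I₀ = 430/0.03306 = 1.301e+04 lux.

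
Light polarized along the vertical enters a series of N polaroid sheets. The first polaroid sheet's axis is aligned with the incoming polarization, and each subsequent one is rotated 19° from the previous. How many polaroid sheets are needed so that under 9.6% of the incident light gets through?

First polarizer is aligned with the polarization: full transmission.
Each further stage multiplies by cos²(19°) = 0.894.
After N polarizers: T = 0.894^(N−1). Require T < 0.096 ⇒ N−1 > ln(0.096)/ln(0.894) = 20.92, so N−1 ≥ 21 and N = 22.
Check: N=22 gives T = 0.09509 < 0.096; N=21 gives T = 0.1064.

N = 22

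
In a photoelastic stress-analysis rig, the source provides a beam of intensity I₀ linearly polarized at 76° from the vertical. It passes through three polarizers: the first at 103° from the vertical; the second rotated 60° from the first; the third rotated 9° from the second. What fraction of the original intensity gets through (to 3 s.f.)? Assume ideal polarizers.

By Malus's law, I₁ = I₀ cos²(103° − 76°) = I₀ cos²(27°) = 0.7939 I₀.
I₂ = I₁ cos²(60°) = 0.7939 · 0.25 I₀ = 0.1985 I₀.
I₃ = I₂ cos²(9°) = 0.1985 · 0.9755 I₀ = 0.1936 I₀.
Transmitted fraction = 0.1936.

≈ 0.194 I₀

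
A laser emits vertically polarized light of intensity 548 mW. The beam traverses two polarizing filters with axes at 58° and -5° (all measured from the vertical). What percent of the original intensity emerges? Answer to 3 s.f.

≈ 5.79%

By Malus's law, I₁ = 548 mW · cos²(58°) = 153.9 mW.
I₂ = I₁ · cos²(63°) = 153.9 · 0.2061 = 31.72 mW.
That is 5.788% of the incident intensity.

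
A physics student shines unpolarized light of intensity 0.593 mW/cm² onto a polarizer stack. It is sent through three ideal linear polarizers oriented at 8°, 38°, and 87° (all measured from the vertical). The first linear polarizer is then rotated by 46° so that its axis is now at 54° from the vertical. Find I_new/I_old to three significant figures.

I_new/I_old ≈ 1.23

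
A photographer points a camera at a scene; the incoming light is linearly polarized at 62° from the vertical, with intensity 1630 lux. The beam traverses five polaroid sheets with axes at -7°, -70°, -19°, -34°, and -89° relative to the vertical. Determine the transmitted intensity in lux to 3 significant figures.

I ≈ 5.25 lux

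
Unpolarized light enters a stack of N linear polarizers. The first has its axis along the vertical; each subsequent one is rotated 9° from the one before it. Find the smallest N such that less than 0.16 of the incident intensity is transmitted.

First polarizer halves the unpolarized light: factor 1/2.
Each further stage multiplies by cos²(9°) = 0.9755.
After N polarizers: T = 0.5·0.9755^(N−1). Require T < 0.16 ⇒ N−1 > ln(0.16/0.5)/ln(0.9755) = 45.99, so N−1 ≥ 46 and N = 47.
Check: N=47 gives T = 0.16 < 0.16; N=46 gives T = 0.164.

N = 47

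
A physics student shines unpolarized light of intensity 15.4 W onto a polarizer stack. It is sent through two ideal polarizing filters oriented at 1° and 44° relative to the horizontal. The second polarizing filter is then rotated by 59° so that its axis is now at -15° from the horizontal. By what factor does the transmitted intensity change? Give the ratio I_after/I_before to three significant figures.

Before rotation:
Unpolarized light through the first polarizer → I₁ = ½ I₀, now polarized at 1°.
I₂ = I₁ cos²(44° − 1°) = 0.5 I₀ · cos²(43°) = 0.2674 I₀.
After rotation:
Unpolarized light through the first polarizer → I₁ = ½ I₀, now polarized at 1°.
I₂ = I₁ cos²(-15° − 1°) = 0.5 I₀ · cos²(16°) = 0.462 I₀.
Ratio = 0.462 / 0.2674 = 1.728.

I_new/I_old ≈ 1.73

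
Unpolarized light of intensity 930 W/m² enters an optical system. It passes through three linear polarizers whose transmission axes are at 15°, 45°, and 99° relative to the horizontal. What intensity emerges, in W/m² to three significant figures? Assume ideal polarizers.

I ≈ 120 W/m²

Unpolarized light through the first polarizer → I₁ = 930 W/m²/2 = 465 W/m², polarized at 15°.
I₂ = I₁ · cos²(30°) = 465 · 0.75 = 348.8 W/m².
I₃ = I₂ · cos²(54°) = 348.8 · 0.3455 = 120.5 W/m².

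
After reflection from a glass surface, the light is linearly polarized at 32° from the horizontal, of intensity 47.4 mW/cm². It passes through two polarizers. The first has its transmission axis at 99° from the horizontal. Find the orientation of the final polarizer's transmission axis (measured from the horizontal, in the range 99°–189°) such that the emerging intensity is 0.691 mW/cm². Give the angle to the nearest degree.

θ ≈ 171°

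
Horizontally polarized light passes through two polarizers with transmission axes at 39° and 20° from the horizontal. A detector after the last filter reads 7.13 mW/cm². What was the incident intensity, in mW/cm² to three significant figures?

I₁ = I₀ cos²(39° − 0°) = I₀ cos²(39°) = 0.604 I₀.
I₂ = I₁ cos²(20° − 39°) = 0.604 I₀ · cos²(19°) = 0.5399 I₀.
So 7.13 mW/cm² = 0.5399 I₀, giving I₀ = 7.13/0.5399 = 13.21 mW/cm².

I₀ ≈ 13.2 mW/cm²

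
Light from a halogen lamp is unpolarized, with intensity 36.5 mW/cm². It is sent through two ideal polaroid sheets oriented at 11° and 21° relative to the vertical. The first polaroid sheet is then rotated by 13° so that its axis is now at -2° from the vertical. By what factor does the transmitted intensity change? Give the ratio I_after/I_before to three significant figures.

I_new/I_old ≈ 0.874

Before rotation:
Unpolarized light through the first polarizer → I₁ = ½ I₀, now polarized at 11°.
I₂ = I₁ cos²(21° − 11°) = 0.5 I₀ · cos²(10°) = 0.4849 I₀.
After rotation:
Unpolarized light through the first polarizer → I₁ = ½ I₀, now polarized at -2°.
I₂ = I₁ cos²(21° + 2°) = 0.5 I₀ · cos²(23°) = 0.4237 I₀.
Ratio = 0.4237 / 0.4849 = 0.8737.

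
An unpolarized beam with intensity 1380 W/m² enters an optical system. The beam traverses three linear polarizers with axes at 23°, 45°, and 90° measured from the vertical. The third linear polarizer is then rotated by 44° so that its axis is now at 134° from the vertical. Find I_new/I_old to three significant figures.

I_new/I_old ≈ 0.000609

Before rotation:
Unpolarized light through the first polarizer → I₁ = ½ I₀, now polarized at 23°.
I₂ = I₁ cos²(45° − 23°) = 0.5 I₀ · cos²(22°) = 0.4298 I₀.
I₃ = I₂ cos²(90° − 45°) = 0.4298 I₀ · cos²(45°) = 0.2149 I₀.
After rotation:
Unpolarized light through the first polarizer → I₁ = ½ I₀, now polarized at 23°.
I₂ = I₁ cos²(45° − 23°) = 0.5 I₀ · cos²(22°) = 0.4298 I₀.
I₃ = I₂ cos²(134° − 45°) = 0.4298 I₀ · cos²(89°) = 0.0001309 I₀.
Ratio = 0.0001309 / 0.2149 = 0.0006092.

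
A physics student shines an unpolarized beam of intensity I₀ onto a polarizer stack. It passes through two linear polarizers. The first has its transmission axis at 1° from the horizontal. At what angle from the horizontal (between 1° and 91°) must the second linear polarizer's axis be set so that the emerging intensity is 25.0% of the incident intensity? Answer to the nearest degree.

Unpolarized light through the first polarizer → I₁ = ½ I₀, now polarized at 1°.
Need I₂/I₀ = 0.25, so cos²(θ − 1°) = 0.25 / 0.5 = 0.5.
θ − 1° = arccos(√0.5) = 45.0°, giving θ ≈ 1 + 45.0 = 46.0°.

θ ≈ 46°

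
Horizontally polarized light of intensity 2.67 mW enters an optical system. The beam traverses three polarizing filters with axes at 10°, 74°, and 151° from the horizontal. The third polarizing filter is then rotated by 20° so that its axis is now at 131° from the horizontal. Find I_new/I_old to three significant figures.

Before rotation:
I₁ = I₀ cos²(10° − 0°) = I₀ cos²(10°) = 0.9698 I₀.
I₂ = I₁ cos²(74° − 10°) = 0.9698 I₀ · cos²(64°) = 0.1864 I₀.
I₃ = I₂ cos²(151° − 74°) = 0.1864 I₀ · cos²(77°) = 0.009431 I₀.
After rotation:
I₁ = I₀ cos²(10° − 0°) = I₀ cos²(10°) = 0.9698 I₀.
I₂ = I₁ cos²(74° − 10°) = 0.9698 I₀ · cos²(64°) = 0.1864 I₀.
I₃ = I₂ cos²(131° − 74°) = 0.1864 I₀ · cos²(57°) = 0.05528 I₀.
Ratio = 0.05528 / 0.009431 = 5.862.

I_new/I_old ≈ 5.86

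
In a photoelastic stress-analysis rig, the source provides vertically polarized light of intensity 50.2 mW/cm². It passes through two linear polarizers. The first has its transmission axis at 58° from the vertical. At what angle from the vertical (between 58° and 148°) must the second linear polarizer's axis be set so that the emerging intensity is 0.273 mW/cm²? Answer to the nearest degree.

I₁ = I₀ cos²(58° − 0°) = I₀ cos²(58°) = 0.2808 I₀.
Target fraction: 0.273 / 50.2 mW/cm² = 0.005438 of I₀.
Need I₂/I₀ = 0.005438, so cos²(θ − 58°) = 0.005438 / 0.2808 = 0.01937.
θ − 58° = arccos(√0.01937) = 82.0°, giving θ ≈ 58 + 82.0 = 140.0°.

θ ≈ 140°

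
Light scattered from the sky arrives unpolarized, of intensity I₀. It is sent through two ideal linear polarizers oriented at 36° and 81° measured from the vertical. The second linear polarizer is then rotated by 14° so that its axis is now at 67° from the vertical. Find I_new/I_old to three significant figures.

Before rotation:
Unpolarized light through the first polarizer → I₁ = ½ I₀, now polarized at 36°.
I₂ = I₁ cos²(81° − 36°) = 0.5 I₀ · cos²(45°) = 0.25 I₀.
After rotation:
Unpolarized light through the first polarizer → I₁ = ½ I₀, now polarized at 36°.
I₂ = I₁ cos²(67° − 36°) = 0.5 I₀ · cos²(31°) = 0.3674 I₀.
Ratio = 0.3674 / 0.25 = 1.469.

I_new/I_old ≈ 1.47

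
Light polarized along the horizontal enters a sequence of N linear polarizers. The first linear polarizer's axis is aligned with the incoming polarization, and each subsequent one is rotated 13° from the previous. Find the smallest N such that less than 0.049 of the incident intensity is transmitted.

First polarizer is aligned with the polarization: full transmission.
Each further stage multiplies by cos²(13°) = 0.9494.
After N polarizers: T = 0.9494^(N−1). Require T < 0.049 ⇒ N−1 > ln(0.049)/ln(0.9494) = 58.08, so N−1 ≥ 59 and N = 60.
Check: N=60 gives T = 0.04671 < 0.049; N=59 gives T = 0.0492.

N = 60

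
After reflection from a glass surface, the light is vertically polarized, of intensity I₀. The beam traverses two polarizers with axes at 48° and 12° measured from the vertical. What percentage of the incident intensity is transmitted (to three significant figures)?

≈ 29.3%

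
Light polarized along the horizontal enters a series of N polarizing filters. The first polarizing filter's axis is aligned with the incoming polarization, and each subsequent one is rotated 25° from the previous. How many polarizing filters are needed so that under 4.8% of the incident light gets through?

N = 17

First polarizer is aligned with the polarization: full transmission.
Each further stage multiplies by cos²(25°) = 0.8214.
After N polarizers: T = 0.8214^(N−1). Require T < 0.048 ⇒ N−1 > ln(0.048)/ln(0.8214) = 15.43, so N−1 ≥ 16 and N = 17.
Check: N=17 gives T = 0.04294 < 0.048; N=16 gives T = 0.05227.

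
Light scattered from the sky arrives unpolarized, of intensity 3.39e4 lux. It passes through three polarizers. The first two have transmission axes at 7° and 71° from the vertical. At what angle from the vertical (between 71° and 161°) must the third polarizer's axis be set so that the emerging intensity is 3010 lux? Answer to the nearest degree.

θ ≈ 87°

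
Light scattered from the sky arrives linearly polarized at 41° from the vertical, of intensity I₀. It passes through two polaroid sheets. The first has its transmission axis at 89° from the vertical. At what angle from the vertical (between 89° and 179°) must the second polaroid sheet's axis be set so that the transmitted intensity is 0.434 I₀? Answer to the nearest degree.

By Malus's law, I₁ = I₀ cos²(89° − 41°) = I₀ cos²(48°) = 0.4477 I₀.
Need I₂/I₀ = 0.434, so cos²(θ − 89°) = 0.434 / 0.4477 = 0.9693.
θ − 89° = arccos(√0.9693) = 10.1°, giving θ ≈ 89 + 10.1 = 99.1°.

θ ≈ 99°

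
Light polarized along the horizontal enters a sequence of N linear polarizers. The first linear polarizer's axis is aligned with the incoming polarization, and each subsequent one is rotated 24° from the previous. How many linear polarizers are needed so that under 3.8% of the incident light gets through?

N = 20

First polarizer is aligned with the polarization: full transmission.
Each further stage multiplies by cos²(24°) = 0.8346.
After N polarizers: T = 0.8346^(N−1). Require T < 0.038 ⇒ N−1 > ln(0.038)/ln(0.8346) = 18.08, so N−1 ≥ 19 and N = 20.
Check: N=20 gives T = 0.03219 < 0.038; N=19 gives T = 0.03857.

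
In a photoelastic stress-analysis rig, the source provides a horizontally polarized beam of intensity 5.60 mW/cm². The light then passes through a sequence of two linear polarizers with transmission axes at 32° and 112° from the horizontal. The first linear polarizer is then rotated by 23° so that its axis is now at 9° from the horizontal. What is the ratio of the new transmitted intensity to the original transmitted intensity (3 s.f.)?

Before rotation:
I₁ = I₀ cos²(32° − 0°) = I₀ cos²(32°) = 0.7192 I₀.
I₂ = I₁ cos²(112° − 32°) = 0.7192 I₀ · cos²(80°) = 0.02169 I₀.
After rotation:
I₁ = I₀ cos²(9° − 0°) = I₀ cos²(9°) = 0.9755 I₀.
Angle between axes 1 and 2: 77°. I₂ = 0.9755 I₀ · cos²(77°) = 0.04936 I₀.
Ratio = 0.04936 / 0.02169 = 2.276.

I_new/I_old ≈ 2.28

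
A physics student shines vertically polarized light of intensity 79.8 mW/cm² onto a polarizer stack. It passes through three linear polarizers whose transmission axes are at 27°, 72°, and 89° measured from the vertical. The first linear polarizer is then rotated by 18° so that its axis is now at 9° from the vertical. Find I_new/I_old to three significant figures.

I_new/I_old ≈ 0.507

Before rotation:
By Malus's law, I₁ = I₀ cos²(27° − 0°) = I₀ cos²(27°) = 0.7939 I₀.
I₂ = I₁ cos²(72° − 27°) = 0.7939 I₀ · cos²(45°) = 0.3969 I₀.
I₃ = I₂ cos²(89° − 72°) = 0.3969 I₀ · cos²(17°) = 0.363 I₀.
After rotation:
I₁ = I₀ cos²(9° − 0°) = I₀ cos²(9°) = 0.9755 I₀.
I₂ = I₁ cos²(72° − 9°) = 0.9755 I₀ · cos²(63°) = 0.2011 I₀.
I₃ = I₂ cos²(89° − 72°) = 0.2011 I₀ · cos²(17°) = 0.1839 I₀.
Ratio = 0.1839 / 0.363 = 0.5065.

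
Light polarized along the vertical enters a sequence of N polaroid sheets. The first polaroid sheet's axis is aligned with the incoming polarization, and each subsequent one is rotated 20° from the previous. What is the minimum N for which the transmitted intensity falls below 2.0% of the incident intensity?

N = 33

First polarizer is aligned with the polarization: full transmission.
Each further stage multiplies by cos²(20°) = 0.883.
After N polarizers: T = 0.883^(N−1). Require T < 0.020 ⇒ N−1 > ln(0.020)/ln(0.883) = 31.45, so N−1 ≥ 32 and N = 33.
Check: N=33 gives T = 0.01867 < 0.020; N=32 gives T = 0.02114.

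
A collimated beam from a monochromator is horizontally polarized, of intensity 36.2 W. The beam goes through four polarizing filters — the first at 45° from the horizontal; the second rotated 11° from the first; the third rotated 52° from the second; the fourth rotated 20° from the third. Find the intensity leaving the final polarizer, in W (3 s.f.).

I ≈ 5.84 W

I₁ = 36.2 W · cos²(45°) = 18.1 W.
I₂ = I₁ · cos²(11°) = 18.1 · 0.9636 = 17.44 W.
I₃ = I₂ · cos²(52°) = 17.44 · 0.379 = 6.611 W.
I₄ = I₃ · cos²(20°) = 6.611 · 0.883 = 5.838 W.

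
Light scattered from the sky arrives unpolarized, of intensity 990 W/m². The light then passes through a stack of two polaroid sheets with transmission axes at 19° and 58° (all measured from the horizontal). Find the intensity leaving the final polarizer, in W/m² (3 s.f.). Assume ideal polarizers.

I ≈ 299 W/m²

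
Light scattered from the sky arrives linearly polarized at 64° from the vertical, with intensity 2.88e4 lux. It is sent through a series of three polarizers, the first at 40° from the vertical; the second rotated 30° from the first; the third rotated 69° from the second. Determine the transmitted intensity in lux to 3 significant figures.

I ≈ 2320 lux

I₁ = 2.88e4 lux · cos²(24°) = 2.404e+04 lux.
I₂ = I₁ · cos²(30°) = 2.404e+04 · 0.75 = 1.803e+04 lux.
I₃ = I₂ · cos²(69°) = 1.803e+04 · 0.1284 = 2315 lux.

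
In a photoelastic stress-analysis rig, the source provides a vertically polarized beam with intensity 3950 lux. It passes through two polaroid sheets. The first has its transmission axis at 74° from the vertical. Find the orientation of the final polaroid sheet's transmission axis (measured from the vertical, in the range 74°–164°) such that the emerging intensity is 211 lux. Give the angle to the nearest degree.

By Malus's law, I₁ = I₀ cos²(74° − 0°) = I₀ cos²(74°) = 0.07598 I₀.
Target fraction: 211 / 3950 lux = 0.05342 of I₀.
Need I₂/I₀ = 0.05342, so cos²(θ − 74°) = 0.05342 / 0.07598 = 0.7031.
θ − 74° = arccos(√0.7031) = 33.0°, giving θ ≈ 74 + 33.0 = 107.0°.

θ ≈ 107°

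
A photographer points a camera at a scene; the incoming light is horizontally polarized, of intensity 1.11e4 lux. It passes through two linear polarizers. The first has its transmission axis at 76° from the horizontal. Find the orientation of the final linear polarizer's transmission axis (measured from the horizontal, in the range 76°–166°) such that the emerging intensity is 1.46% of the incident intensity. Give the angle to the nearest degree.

θ ≈ 136°

By Malus's law, I₁ = I₀ cos²(76° − 0°) = I₀ cos²(76°) = 0.05853 I₀.
Need I₂/I₀ = 0.0146, so cos²(θ − 76°) = 0.0146 / 0.05853 = 0.2495.
θ − 76° = arccos(√0.2495) = 60.0°, giving θ ≈ 76 + 60.0 = 136.0°.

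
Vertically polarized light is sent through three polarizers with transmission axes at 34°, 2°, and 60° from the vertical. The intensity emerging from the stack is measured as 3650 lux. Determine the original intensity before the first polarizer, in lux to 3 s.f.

I₀ ≈ 2.63e4 lux

I₁ = I₀ cos²(34° − 0°) = I₀ cos²(34°) = 0.6873 I₀.
I₂ = I₁ cos²(2° − 34°) = 0.6873 I₀ · cos²(32°) = 0.4943 I₀.
I₃ = I₂ cos²(60° − 2°) = 0.4943 I₀ · cos²(58°) = 0.1388 I₀.
So 3650 lux = 0.1388 I₀, giving I₀ = 3650/0.1388 = 2.63e+04 lux.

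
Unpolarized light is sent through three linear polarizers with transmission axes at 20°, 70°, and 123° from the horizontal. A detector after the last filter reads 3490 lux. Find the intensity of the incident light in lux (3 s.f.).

Unpolarized light through the first polarizer → I₁ = ½ I₀, now polarized at 20°.
I₂ = I₁ cos²(70° − 20°) = 0.5 I₀ · cos²(50°) = 0.2066 I₀.
I₃ = I₂ cos²(123° − 70°) = 0.2066 I₀ · cos²(53°) = 0.07482 I₀.
So 3490 lux = 0.07482 I₀, giving I₀ = 3490/0.07482 = 4.664e+04 lux.

I₀ ≈ 4.66e4 lux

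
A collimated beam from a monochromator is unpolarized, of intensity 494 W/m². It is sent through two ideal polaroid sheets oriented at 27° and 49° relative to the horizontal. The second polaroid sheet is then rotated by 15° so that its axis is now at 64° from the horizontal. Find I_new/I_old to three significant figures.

I_new/I_old ≈ 0.742

Before rotation:
Unpolarized light through the first polarizer → I₁ = ½ I₀, now polarized at 27°.
I₂ = I₁ cos²(49° − 27°) = 0.5 I₀ · cos²(22°) = 0.4298 I₀.
After rotation:
Unpolarized light through the first polarizer → I₁ = ½ I₀, now polarized at 27°.
I₂ = I₁ cos²(64° − 27°) = 0.5 I₀ · cos²(37°) = 0.3189 I₀.
Ratio = 0.3189 / 0.4298 = 0.7419.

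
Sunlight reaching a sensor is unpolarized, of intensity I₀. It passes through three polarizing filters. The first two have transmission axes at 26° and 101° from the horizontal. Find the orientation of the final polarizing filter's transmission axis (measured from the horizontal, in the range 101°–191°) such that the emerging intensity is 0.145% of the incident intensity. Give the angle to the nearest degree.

θ ≈ 179°

Unpolarized light through the first polarizer → I₁ = ½ I₀, now polarized at 26°.
I₂ = I₁ cos²(101° − 26°) = 0.5 I₀ · cos²(75°) = 0.03349 I₀.
Need I₃/I₀ = 0.00145, so cos²(θ − 101°) = 0.00145 / 0.03349 = 0.04329.
θ − 101° = arccos(√0.04329) = 78.0°, giving θ ≈ 101 + 78.0 = 179.0°.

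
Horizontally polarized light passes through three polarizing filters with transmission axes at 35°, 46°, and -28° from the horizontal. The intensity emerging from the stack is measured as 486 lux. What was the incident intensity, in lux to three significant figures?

I₀ ≈ 9890 lux

I₁ = I₀ cos²(35° − 0°) = I₀ cos²(35°) = 0.671 I₀.
I₂ = I₁ cos²(46° − 35°) = 0.671 I₀ · cos²(11°) = 0.6466 I₀.
I₃ = I₂ cos²(-28° − 46°) = 0.6466 I₀ · cos²(74°) = 0.04912 I₀.
So 486 lux = 0.04912 I₀, giving I₀ = 486/0.04912 = 9893 lux.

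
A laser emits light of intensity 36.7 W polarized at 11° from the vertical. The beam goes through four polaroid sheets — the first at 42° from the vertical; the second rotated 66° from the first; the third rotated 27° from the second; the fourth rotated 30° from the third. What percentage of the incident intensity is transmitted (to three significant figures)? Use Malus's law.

≈ 7.24%

By Malus's law, I₁ = 36.7 W · cos²(31°) = 26.96 W.
I₂ = I₁ · cos²(66°) = 26.96 · 0.1654 = 4.461 W.
I₃ = I₂ · cos²(27°) = 4.461 · 0.7939 = 3.541 W.
I₄ = I₃ · cos²(30°) = 3.541 · 0.75 = 2.656 W.
That is 7.237% of the incident intensity.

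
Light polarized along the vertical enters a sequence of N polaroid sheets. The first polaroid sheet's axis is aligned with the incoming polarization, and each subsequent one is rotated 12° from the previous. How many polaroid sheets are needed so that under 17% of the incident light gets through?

First polarizer is aligned with the polarization: full transmission.
Each further stage multiplies by cos²(12°) = 0.9568.
After N polarizers: T = 0.9568^(N−1). Require T < 0.17 ⇒ N−1 > ln(0.17)/ln(0.9568) = 40.10, so N−1 ≥ 41 and N = 42.
Check: N=42 gives T = 0.1634 < 0.17; N=41 gives T = 0.1707.

N = 42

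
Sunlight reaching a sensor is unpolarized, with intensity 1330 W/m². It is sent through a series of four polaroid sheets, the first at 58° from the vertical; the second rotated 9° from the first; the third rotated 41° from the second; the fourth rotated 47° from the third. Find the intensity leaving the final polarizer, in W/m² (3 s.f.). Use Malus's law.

I ≈ 172 W/m²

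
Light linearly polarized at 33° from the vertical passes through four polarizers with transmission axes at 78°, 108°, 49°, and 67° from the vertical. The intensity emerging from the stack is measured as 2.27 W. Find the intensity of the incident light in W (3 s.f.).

I₀ ≈ 25.2 W

I₁ = I₀ cos²(78° − 33°) = I₀ cos²(45°) = 0.5 I₀.
I₂ = I₁ cos²(108° − 78°) = 0.5 I₀ · cos²(30°) = 0.375 I₀.
I₃ = I₂ cos²(49° − 108°) = 0.375 I₀ · cos²(59°) = 0.09947 I₀.
I₄ = I₃ cos²(67° − 49°) = 0.09947 I₀ · cos²(18°) = 0.08998 I₀.
So 2.27 W = 0.08998 I₀, giving I₀ = 2.27/0.08998 = 25.23 W.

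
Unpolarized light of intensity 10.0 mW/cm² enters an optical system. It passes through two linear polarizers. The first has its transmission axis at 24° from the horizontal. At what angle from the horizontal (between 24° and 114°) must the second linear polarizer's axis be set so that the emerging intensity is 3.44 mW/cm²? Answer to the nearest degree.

θ ≈ 58°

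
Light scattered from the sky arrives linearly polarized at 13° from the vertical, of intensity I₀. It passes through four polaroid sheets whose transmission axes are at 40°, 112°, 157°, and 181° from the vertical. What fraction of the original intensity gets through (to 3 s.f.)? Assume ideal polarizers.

≈ 0.0316 I₀

I₁ = I₀ cos²(40° − 13°) = I₀ cos²(27°) = 0.7939 I₀.
I₂ = I₁ cos²(112° − 40°) = 0.7939 I₀ · cos²(72°) = 0.07581 I₀.
I₃ = I₂ cos²(157° − 112°) = 0.07581 I₀ · cos²(45°) = 0.0379 I₀.
I₄ = I₃ cos²(181° − 157°) = 0.0379 I₀ · cos²(24°) = 0.03163 I₀.
Transmitted fraction = 0.03163.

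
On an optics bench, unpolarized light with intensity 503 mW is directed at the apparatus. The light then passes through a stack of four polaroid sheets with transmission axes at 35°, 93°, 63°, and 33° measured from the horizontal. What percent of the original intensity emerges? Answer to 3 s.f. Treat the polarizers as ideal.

≈ 7.90%

Unpolarized light through the first polarizer → I₁ = 503 mW/2 = 251.5 mW, polarized at 35°.
I₂ = I₁ · cos²(58°) = 251.5 · 0.2808 = 70.62 mW.
I₃ = I₂ · cos²(30°) = 70.62 · 0.75 = 52.97 mW.
I₄ = I₃ · cos²(30°) = 52.97 · 0.75 = 39.73 mW.
That is 7.898% of the incident intensity.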